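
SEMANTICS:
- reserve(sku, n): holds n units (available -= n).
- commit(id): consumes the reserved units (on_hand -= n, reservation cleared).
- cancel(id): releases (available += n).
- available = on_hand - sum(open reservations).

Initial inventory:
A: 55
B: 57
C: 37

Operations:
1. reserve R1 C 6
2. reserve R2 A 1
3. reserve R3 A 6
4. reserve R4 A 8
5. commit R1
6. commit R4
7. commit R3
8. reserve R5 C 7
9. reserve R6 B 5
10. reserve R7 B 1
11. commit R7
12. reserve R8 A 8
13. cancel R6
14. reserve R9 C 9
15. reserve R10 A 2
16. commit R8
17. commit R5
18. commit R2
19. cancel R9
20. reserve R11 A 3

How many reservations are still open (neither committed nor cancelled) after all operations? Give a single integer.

Step 1: reserve R1 C 6 -> on_hand[A=55 B=57 C=37] avail[A=55 B=57 C=31] open={R1}
Step 2: reserve R2 A 1 -> on_hand[A=55 B=57 C=37] avail[A=54 B=57 C=31] open={R1,R2}
Step 3: reserve R3 A 6 -> on_hand[A=55 B=57 C=37] avail[A=48 B=57 C=31] open={R1,R2,R3}
Step 4: reserve R4 A 8 -> on_hand[A=55 B=57 C=37] avail[A=40 B=57 C=31] open={R1,R2,R3,R4}
Step 5: commit R1 -> on_hand[A=55 B=57 C=31] avail[A=40 B=57 C=31] open={R2,R3,R4}
Step 6: commit R4 -> on_hand[A=47 B=57 C=31] avail[A=40 B=57 C=31] open={R2,R3}
Step 7: commit R3 -> on_hand[A=41 B=57 C=31] avail[A=40 B=57 C=31] open={R2}
Step 8: reserve R5 C 7 -> on_hand[A=41 B=57 C=31] avail[A=40 B=57 C=24] open={R2,R5}
Step 9: reserve R6 B 5 -> on_hand[A=41 B=57 C=31] avail[A=40 B=52 C=24] open={R2,R5,R6}
Step 10: reserve R7 B 1 -> on_hand[A=41 B=57 C=31] avail[A=40 B=51 C=24] open={R2,R5,R6,R7}
Step 11: commit R7 -> on_hand[A=41 B=56 C=31] avail[A=40 B=51 C=24] open={R2,R5,R6}
Step 12: reserve R8 A 8 -> on_hand[A=41 B=56 C=31] avail[A=32 B=51 C=24] open={R2,R5,R6,R8}
Step 13: cancel R6 -> on_hand[A=41 B=56 C=31] avail[A=32 B=56 C=24] open={R2,R5,R8}
Step 14: reserve R9 C 9 -> on_hand[A=41 B=56 C=31] avail[A=32 B=56 C=15] open={R2,R5,R8,R9}
Step 15: reserve R10 A 2 -> on_hand[A=41 B=56 C=31] avail[A=30 B=56 C=15] open={R10,R2,R5,R8,R9}
Step 16: commit R8 -> on_hand[A=33 B=56 C=31] avail[A=30 B=56 C=15] open={R10,R2,R5,R9}
Step 17: commit R5 -> on_hand[A=33 B=56 C=24] avail[A=30 B=56 C=15] open={R10,R2,R9}
Step 18: commit R2 -> on_hand[A=32 B=56 C=24] avail[A=30 B=56 C=15] open={R10,R9}
Step 19: cancel R9 -> on_hand[A=32 B=56 C=24] avail[A=30 B=56 C=24] open={R10}
Step 20: reserve R11 A 3 -> on_hand[A=32 B=56 C=24] avail[A=27 B=56 C=24] open={R10,R11}
Open reservations: ['R10', 'R11'] -> 2

Answer: 2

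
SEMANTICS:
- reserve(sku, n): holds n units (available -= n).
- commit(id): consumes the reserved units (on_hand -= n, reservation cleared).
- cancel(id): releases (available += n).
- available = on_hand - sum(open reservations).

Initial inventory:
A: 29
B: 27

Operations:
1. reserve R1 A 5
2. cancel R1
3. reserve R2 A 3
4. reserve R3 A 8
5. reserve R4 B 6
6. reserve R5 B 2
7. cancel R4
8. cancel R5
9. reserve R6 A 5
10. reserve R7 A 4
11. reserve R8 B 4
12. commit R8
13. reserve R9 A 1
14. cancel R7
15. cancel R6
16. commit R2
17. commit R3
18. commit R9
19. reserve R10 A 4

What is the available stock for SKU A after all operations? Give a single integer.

Step 1: reserve R1 A 5 -> on_hand[A=29 B=27] avail[A=24 B=27] open={R1}
Step 2: cancel R1 -> on_hand[A=29 B=27] avail[A=29 B=27] open={}
Step 3: reserve R2 A 3 -> on_hand[A=29 B=27] avail[A=26 B=27] open={R2}
Step 4: reserve R3 A 8 -> on_hand[A=29 B=27] avail[A=18 B=27] open={R2,R3}
Step 5: reserve R4 B 6 -> on_hand[A=29 B=27] avail[A=18 B=21] open={R2,R3,R4}
Step 6: reserve R5 B 2 -> on_hand[A=29 B=27] avail[A=18 B=19] open={R2,R3,R4,R5}
Step 7: cancel R4 -> on_hand[A=29 B=27] avail[A=18 B=25] open={R2,R3,R5}
Step 8: cancel R5 -> on_hand[A=29 B=27] avail[A=18 B=27] open={R2,R3}
Step 9: reserve R6 A 5 -> on_hand[A=29 B=27] avail[A=13 B=27] open={R2,R3,R6}
Step 10: reserve R7 A 4 -> on_hand[A=29 B=27] avail[A=9 B=27] open={R2,R3,R6,R7}
Step 11: reserve R8 B 4 -> on_hand[A=29 B=27] avail[A=9 B=23] open={R2,R3,R6,R7,R8}
Step 12: commit R8 -> on_hand[A=29 B=23] avail[A=9 B=23] open={R2,R3,R6,R7}
Step 13: reserve R9 A 1 -> on_hand[A=29 B=23] avail[A=8 B=23] open={R2,R3,R6,R7,R9}
Step 14: cancel R7 -> on_hand[A=29 B=23] avail[A=12 B=23] open={R2,R3,R6,R9}
Step 15: cancel R6 -> on_hand[A=29 B=23] avail[A=17 B=23] open={R2,R3,R9}
Step 16: commit R2 -> on_hand[A=26 B=23] avail[A=17 B=23] open={R3,R9}
Step 17: commit R3 -> on_hand[A=18 B=23] avail[A=17 B=23] open={R9}
Step 18: commit R9 -> on_hand[A=17 B=23] avail[A=17 B=23] open={}
Step 19: reserve R10 A 4 -> on_hand[A=17 B=23] avail[A=13 B=23] open={R10}
Final available[A] = 13

Answer: 13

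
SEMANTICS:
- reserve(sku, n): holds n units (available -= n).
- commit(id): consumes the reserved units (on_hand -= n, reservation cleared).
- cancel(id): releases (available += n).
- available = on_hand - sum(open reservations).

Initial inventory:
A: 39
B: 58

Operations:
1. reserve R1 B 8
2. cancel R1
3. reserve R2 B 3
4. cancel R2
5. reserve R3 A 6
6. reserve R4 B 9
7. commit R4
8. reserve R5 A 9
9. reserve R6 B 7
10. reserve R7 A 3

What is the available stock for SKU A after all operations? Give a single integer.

Answer: 21

Derivation:
Step 1: reserve R1 B 8 -> on_hand[A=39 B=58] avail[A=39 B=50] open={R1}
Step 2: cancel R1 -> on_hand[A=39 B=58] avail[A=39 B=58] open={}
Step 3: reserve R2 B 3 -> on_hand[A=39 B=58] avail[A=39 B=55] open={R2}
Step 4: cancel R2 -> on_hand[A=39 B=58] avail[A=39 B=58] open={}
Step 5: reserve R3 A 6 -> on_hand[A=39 B=58] avail[A=33 B=58] open={R3}
Step 6: reserve R4 B 9 -> on_hand[A=39 B=58] avail[A=33 B=49] open={R3,R4}
Step 7: commit R4 -> on_hand[A=39 B=49] avail[A=33 B=49] open={R3}
Step 8: reserve R5 A 9 -> on_hand[A=39 B=49] avail[A=24 B=49] open={R3,R5}
Step 9: reserve R6 B 7 -> on_hand[A=39 B=49] avail[A=24 B=42] open={R3,R5,R6}
Step 10: reserve R7 A 3 -> on_hand[A=39 B=49] avail[A=21 B=42] open={R3,R5,R6,R7}
Final available[A] = 21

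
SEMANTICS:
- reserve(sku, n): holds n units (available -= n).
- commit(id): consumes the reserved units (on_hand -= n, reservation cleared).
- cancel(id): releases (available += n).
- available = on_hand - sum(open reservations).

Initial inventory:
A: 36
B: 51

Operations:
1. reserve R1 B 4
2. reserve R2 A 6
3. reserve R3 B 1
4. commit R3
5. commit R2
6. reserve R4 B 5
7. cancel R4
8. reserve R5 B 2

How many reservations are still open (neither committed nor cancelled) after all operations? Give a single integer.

Step 1: reserve R1 B 4 -> on_hand[A=36 B=51] avail[A=36 B=47] open={R1}
Step 2: reserve R2 A 6 -> on_hand[A=36 B=51] avail[A=30 B=47] open={R1,R2}
Step 3: reserve R3 B 1 -> on_hand[A=36 B=51] avail[A=30 B=46] open={R1,R2,R3}
Step 4: commit R3 -> on_hand[A=36 B=50] avail[A=30 B=46] open={R1,R2}
Step 5: commit R2 -> on_hand[A=30 B=50] avail[A=30 B=46] open={R1}
Step 6: reserve R4 B 5 -> on_hand[A=30 B=50] avail[A=30 B=41] open={R1,R4}
Step 7: cancel R4 -> on_hand[A=30 B=50] avail[A=30 B=46] open={R1}
Step 8: reserve R5 B 2 -> on_hand[A=30 B=50] avail[A=30 B=44] open={R1,R5}
Open reservations: ['R1', 'R5'] -> 2

Answer: 2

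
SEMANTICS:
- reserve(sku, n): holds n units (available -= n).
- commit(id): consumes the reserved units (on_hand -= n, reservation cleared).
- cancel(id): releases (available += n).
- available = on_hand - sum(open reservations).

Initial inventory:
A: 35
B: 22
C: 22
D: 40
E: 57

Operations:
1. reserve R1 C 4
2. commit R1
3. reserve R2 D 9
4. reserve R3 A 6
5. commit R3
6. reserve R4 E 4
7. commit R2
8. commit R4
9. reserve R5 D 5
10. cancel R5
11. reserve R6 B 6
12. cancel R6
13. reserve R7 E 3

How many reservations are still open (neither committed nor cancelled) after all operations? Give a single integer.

Step 1: reserve R1 C 4 -> on_hand[A=35 B=22 C=22 D=40 E=57] avail[A=35 B=22 C=18 D=40 E=57] open={R1}
Step 2: commit R1 -> on_hand[A=35 B=22 C=18 D=40 E=57] avail[A=35 B=22 C=18 D=40 E=57] open={}
Step 3: reserve R2 D 9 -> on_hand[A=35 B=22 C=18 D=40 E=57] avail[A=35 B=22 C=18 D=31 E=57] open={R2}
Step 4: reserve R3 A 6 -> on_hand[A=35 B=22 C=18 D=40 E=57] avail[A=29 B=22 C=18 D=31 E=57] open={R2,R3}
Step 5: commit R3 -> on_hand[A=29 B=22 C=18 D=40 E=57] avail[A=29 B=22 C=18 D=31 E=57] open={R2}
Step 6: reserve R4 E 4 -> on_hand[A=29 B=22 C=18 D=40 E=57] avail[A=29 B=22 C=18 D=31 E=53] open={R2,R4}
Step 7: commit R2 -> on_hand[A=29 B=22 C=18 D=31 E=57] avail[A=29 B=22 C=18 D=31 E=53] open={R4}
Step 8: commit R4 -> on_hand[A=29 B=22 C=18 D=31 E=53] avail[A=29 B=22 C=18 D=31 E=53] open={}
Step 9: reserve R5 D 5 -> on_hand[A=29 B=22 C=18 D=31 E=53] avail[A=29 B=22 C=18 D=26 E=53] open={R5}
Step 10: cancel R5 -> on_hand[A=29 B=22 C=18 D=31 E=53] avail[A=29 B=22 C=18 D=31 E=53] open={}
Step 11: reserve R6 B 6 -> on_hand[A=29 B=22 C=18 D=31 E=53] avail[A=29 B=16 C=18 D=31 E=53] open={R6}
Step 12: cancel R6 -> on_hand[A=29 B=22 C=18 D=31 E=53] avail[A=29 B=22 C=18 D=31 E=53] open={}
Step 13: reserve R7 E 3 -> on_hand[A=29 B=22 C=18 D=31 E=53] avail[A=29 B=22 C=18 D=31 E=50] open={R7}
Open reservations: ['R7'] -> 1

Answer: 1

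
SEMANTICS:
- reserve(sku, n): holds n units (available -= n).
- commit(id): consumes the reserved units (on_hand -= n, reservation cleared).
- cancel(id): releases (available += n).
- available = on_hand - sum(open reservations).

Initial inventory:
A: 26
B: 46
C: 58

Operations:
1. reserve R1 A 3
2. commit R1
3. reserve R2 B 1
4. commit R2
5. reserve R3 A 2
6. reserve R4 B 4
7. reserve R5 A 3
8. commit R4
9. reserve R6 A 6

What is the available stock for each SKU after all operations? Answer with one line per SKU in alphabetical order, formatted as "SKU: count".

Answer: A: 12
B: 41
C: 58

Derivation:
Step 1: reserve R1 A 3 -> on_hand[A=26 B=46 C=58] avail[A=23 B=46 C=58] open={R1}
Step 2: commit R1 -> on_hand[A=23 B=46 C=58] avail[A=23 B=46 C=58] open={}
Step 3: reserve R2 B 1 -> on_hand[A=23 B=46 C=58] avail[A=23 B=45 C=58] open={R2}
Step 4: commit R2 -> on_hand[A=23 B=45 C=58] avail[A=23 B=45 C=58] open={}
Step 5: reserve R3 A 2 -> on_hand[A=23 B=45 C=58] avail[A=21 B=45 C=58] open={R3}
Step 6: reserve R4 B 4 -> on_hand[A=23 B=45 C=58] avail[A=21 B=41 C=58] open={R3,R4}
Step 7: reserve R5 A 3 -> on_hand[A=23 B=45 C=58] avail[A=18 B=41 C=58] open={R3,R4,R5}
Step 8: commit R4 -> on_hand[A=23 B=41 C=58] avail[A=18 B=41 C=58] open={R3,R5}
Step 9: reserve R6 A 6 -> on_hand[A=23 B=41 C=58] avail[A=12 B=41 C=58] open={R3,R5,R6}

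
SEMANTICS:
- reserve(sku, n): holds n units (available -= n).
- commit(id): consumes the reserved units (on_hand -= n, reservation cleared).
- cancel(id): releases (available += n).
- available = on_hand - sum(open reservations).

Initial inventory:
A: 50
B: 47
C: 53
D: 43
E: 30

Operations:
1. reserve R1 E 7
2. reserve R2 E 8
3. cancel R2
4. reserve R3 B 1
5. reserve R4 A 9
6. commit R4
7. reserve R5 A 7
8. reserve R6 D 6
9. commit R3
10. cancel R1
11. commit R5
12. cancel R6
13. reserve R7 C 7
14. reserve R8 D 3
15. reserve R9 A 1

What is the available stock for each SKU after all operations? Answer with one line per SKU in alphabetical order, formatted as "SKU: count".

Answer: A: 33
B: 46
C: 46
D: 40
E: 30

Derivation:
Step 1: reserve R1 E 7 -> on_hand[A=50 B=47 C=53 D=43 E=30] avail[A=50 B=47 C=53 D=43 E=23] open={R1}
Step 2: reserve R2 E 8 -> on_hand[A=50 B=47 C=53 D=43 E=30] avail[A=50 B=47 C=53 D=43 E=15] open={R1,R2}
Step 3: cancel R2 -> on_hand[A=50 B=47 C=53 D=43 E=30] avail[A=50 B=47 C=53 D=43 E=23] open={R1}
Step 4: reserve R3 B 1 -> on_hand[A=50 B=47 C=53 D=43 E=30] avail[A=50 B=46 C=53 D=43 E=23] open={R1,R3}
Step 5: reserve R4 A 9 -> on_hand[A=50 B=47 C=53 D=43 E=30] avail[A=41 B=46 C=53 D=43 E=23] open={R1,R3,R4}
Step 6: commit R4 -> on_hand[A=41 B=47 C=53 D=43 E=30] avail[A=41 B=46 C=53 D=43 E=23] open={R1,R3}
Step 7: reserve R5 A 7 -> on_hand[A=41 B=47 C=53 D=43 E=30] avail[A=34 B=46 C=53 D=43 E=23] open={R1,R3,R5}
Step 8: reserve R6 D 6 -> on_hand[A=41 B=47 C=53 D=43 E=30] avail[A=34 B=46 C=53 D=37 E=23] open={R1,R3,R5,R6}
Step 9: commit R3 -> on_hand[A=41 B=46 C=53 D=43 E=30] avail[A=34 B=46 C=53 D=37 E=23] open={R1,R5,R6}
Step 10: cancel R1 -> on_hand[A=41 B=46 C=53 D=43 E=30] avail[A=34 B=46 C=53 D=37 E=30] open={R5,R6}
Step 11: commit R5 -> on_hand[A=34 B=46 C=53 D=43 E=30] avail[A=34 B=46 C=53 D=37 E=30] open={R6}
Step 12: cancel R6 -> on_hand[A=34 B=46 C=53 D=43 E=30] avail[A=34 B=46 C=53 D=43 E=30] open={}
Step 13: reserve R7 C 7 -> on_hand[A=34 B=46 C=53 D=43 E=30] avail[A=34 B=46 C=46 D=43 E=30] open={R7}
Step 14: reserve R8 D 3 -> on_hand[A=34 B=46 C=53 D=43 E=30] avail[A=34 B=46 C=46 D=40 E=30] open={R7,R8}
Step 15: reserve R9 A 1 -> on_hand[A=34 B=46 C=53 D=43 E=30] avail[A=33 B=46 C=46 D=40 E=30] open={R7,R8,R9}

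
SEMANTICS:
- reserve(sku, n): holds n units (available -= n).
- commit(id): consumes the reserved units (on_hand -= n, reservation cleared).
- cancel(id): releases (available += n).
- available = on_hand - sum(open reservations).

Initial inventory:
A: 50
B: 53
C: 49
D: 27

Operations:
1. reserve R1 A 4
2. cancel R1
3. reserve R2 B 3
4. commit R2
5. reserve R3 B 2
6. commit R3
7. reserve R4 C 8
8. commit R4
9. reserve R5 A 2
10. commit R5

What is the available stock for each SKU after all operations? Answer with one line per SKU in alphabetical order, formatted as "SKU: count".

Answer: A: 48
B: 48
C: 41
D: 27

Derivation:
Step 1: reserve R1 A 4 -> on_hand[A=50 B=53 C=49 D=27] avail[A=46 B=53 C=49 D=27] open={R1}
Step 2: cancel R1 -> on_hand[A=50 B=53 C=49 D=27] avail[A=50 B=53 C=49 D=27] open={}
Step 3: reserve R2 B 3 -> on_hand[A=50 B=53 C=49 D=27] avail[A=50 B=50 C=49 D=27] open={R2}
Step 4: commit R2 -> on_hand[A=50 B=50 C=49 D=27] avail[A=50 B=50 C=49 D=27] open={}
Step 5: reserve R3 B 2 -> on_hand[A=50 B=50 C=49 D=27] avail[A=50 B=48 C=49 D=27] open={R3}
Step 6: commit R3 -> on_hand[A=50 B=48 C=49 D=27] avail[A=50 B=48 C=49 D=27] open={}
Step 7: reserve R4 C 8 -> on_hand[A=50 B=48 C=49 D=27] avail[A=50 B=48 C=41 D=27] open={R4}
Step 8: commit R4 -> on_hand[A=50 B=48 C=41 D=27] avail[A=50 B=48 C=41 D=27] open={}
Step 9: reserve R5 A 2 -> on_hand[A=50 B=48 C=41 D=27] avail[A=48 B=48 C=41 D=27] open={R5}
Step 10: commit R5 -> on_hand[A=48 B=48 C=41 D=27] avail[A=48 B=48 C=41 D=27] open={}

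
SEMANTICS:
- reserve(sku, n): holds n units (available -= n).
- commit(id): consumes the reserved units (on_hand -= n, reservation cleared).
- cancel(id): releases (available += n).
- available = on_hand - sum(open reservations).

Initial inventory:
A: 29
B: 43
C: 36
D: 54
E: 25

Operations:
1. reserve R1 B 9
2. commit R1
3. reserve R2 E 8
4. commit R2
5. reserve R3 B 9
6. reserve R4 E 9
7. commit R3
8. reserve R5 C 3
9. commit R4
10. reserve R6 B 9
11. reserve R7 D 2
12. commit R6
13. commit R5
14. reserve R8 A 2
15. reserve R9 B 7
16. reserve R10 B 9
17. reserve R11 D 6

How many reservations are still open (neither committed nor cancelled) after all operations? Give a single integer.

Answer: 5

Derivation:
Step 1: reserve R1 B 9 -> on_hand[A=29 B=43 C=36 D=54 E=25] avail[A=29 B=34 C=36 D=54 E=25] open={R1}
Step 2: commit R1 -> on_hand[A=29 B=34 C=36 D=54 E=25] avail[A=29 B=34 C=36 D=54 E=25] open={}
Step 3: reserve R2 E 8 -> on_hand[A=29 B=34 C=36 D=54 E=25] avail[A=29 B=34 C=36 D=54 E=17] open={R2}
Step 4: commit R2 -> on_hand[A=29 B=34 C=36 D=54 E=17] avail[A=29 B=34 C=36 D=54 E=17] open={}
Step 5: reserve R3 B 9 -> on_hand[A=29 B=34 C=36 D=54 E=17] avail[A=29 B=25 C=36 D=54 E=17] open={R3}
Step 6: reserve R4 E 9 -> on_hand[A=29 B=34 C=36 D=54 E=17] avail[A=29 B=25 C=36 D=54 E=8] open={R3,R4}
Step 7: commit R3 -> on_hand[A=29 B=25 C=36 D=54 E=17] avail[A=29 B=25 C=36 D=54 E=8] open={R4}
Step 8: reserve R5 C 3 -> on_hand[A=29 B=25 C=36 D=54 E=17] avail[A=29 B=25 C=33 D=54 E=8] open={R4,R5}
Step 9: commit R4 -> on_hand[A=29 B=25 C=36 D=54 E=8] avail[A=29 B=25 C=33 D=54 E=8] open={R5}
Step 10: reserve R6 B 9 -> on_hand[A=29 B=25 C=36 D=54 E=8] avail[A=29 B=16 C=33 D=54 E=8] open={R5,R6}
Step 11: reserve R7 D 2 -> on_hand[A=29 B=25 C=36 D=54 E=8] avail[A=29 B=16 C=33 D=52 E=8] open={R5,R6,R7}
Step 12: commit R6 -> on_hand[A=29 B=16 C=36 D=54 E=8] avail[A=29 B=16 C=33 D=52 E=8] open={R5,R7}
Step 13: commit R5 -> on_hand[A=29 B=16 C=33 D=54 E=8] avail[A=29 B=16 C=33 D=52 E=8] open={R7}
Step 14: reserve R8 A 2 -> on_hand[A=29 B=16 C=33 D=54 E=8] avail[A=27 B=16 C=33 D=52 E=8] open={R7,R8}
Step 15: reserve R9 B 7 -> on_hand[A=29 B=16 C=33 D=54 E=8] avail[A=27 B=9 C=33 D=52 E=8] open={R7,R8,R9}
Step 16: reserve R10 B 9 -> on_hand[A=29 B=16 C=33 D=54 E=8] avail[A=27 B=0 C=33 D=52 E=8] open={R10,R7,R8,R9}
Step 17: reserve R11 D 6 -> on_hand[A=29 B=16 C=33 D=54 E=8] avail[A=27 B=0 C=33 D=46 E=8] open={R10,R11,R7,R8,R9}
Open reservations: ['R10', 'R11', 'R7', 'R8', 'R9'] -> 5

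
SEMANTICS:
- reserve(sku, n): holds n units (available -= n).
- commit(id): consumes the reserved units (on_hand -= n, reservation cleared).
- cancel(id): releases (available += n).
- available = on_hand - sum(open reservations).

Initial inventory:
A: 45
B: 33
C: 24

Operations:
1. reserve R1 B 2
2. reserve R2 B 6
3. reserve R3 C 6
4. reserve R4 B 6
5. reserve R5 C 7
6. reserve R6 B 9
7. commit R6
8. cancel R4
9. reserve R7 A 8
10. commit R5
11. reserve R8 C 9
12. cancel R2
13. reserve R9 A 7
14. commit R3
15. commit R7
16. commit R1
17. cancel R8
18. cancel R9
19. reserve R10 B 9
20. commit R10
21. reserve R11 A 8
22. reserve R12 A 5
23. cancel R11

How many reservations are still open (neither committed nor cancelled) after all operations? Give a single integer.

Step 1: reserve R1 B 2 -> on_hand[A=45 B=33 C=24] avail[A=45 B=31 C=24] open={R1}
Step 2: reserve R2 B 6 -> on_hand[A=45 B=33 C=24] avail[A=45 B=25 C=24] open={R1,R2}
Step 3: reserve R3 C 6 -> on_hand[A=45 B=33 C=24] avail[A=45 B=25 C=18] open={R1,R2,R3}
Step 4: reserve R4 B 6 -> on_hand[A=45 B=33 C=24] avail[A=45 B=19 C=18] open={R1,R2,R3,R4}
Step 5: reserve R5 C 7 -> on_hand[A=45 B=33 C=24] avail[A=45 B=19 C=11] open={R1,R2,R3,R4,R5}
Step 6: reserve R6 B 9 -> on_hand[A=45 B=33 C=24] avail[A=45 B=10 C=11] open={R1,R2,R3,R4,R5,R6}
Step 7: commit R6 -> on_hand[A=45 B=24 C=24] avail[A=45 B=10 C=11] open={R1,R2,R3,R4,R5}
Step 8: cancel R4 -> on_hand[A=45 B=24 C=24] avail[A=45 B=16 C=11] open={R1,R2,R3,R5}
Step 9: reserve R7 A 8 -> on_hand[A=45 B=24 C=24] avail[A=37 B=16 C=11] open={R1,R2,R3,R5,R7}
Step 10: commit R5 -> on_hand[A=45 B=24 C=17] avail[A=37 B=16 C=11] open={R1,R2,R3,R7}
Step 11: reserve R8 C 9 -> on_hand[A=45 B=24 C=17] avail[A=37 B=16 C=2] open={R1,R2,R3,R7,R8}
Step 12: cancel R2 -> on_hand[A=45 B=24 C=17] avail[A=37 B=22 C=2] open={R1,R3,R7,R8}
Step 13: reserve R9 A 7 -> on_hand[A=45 B=24 C=17] avail[A=30 B=22 C=2] open={R1,R3,R7,R8,R9}
Step 14: commit R3 -> on_hand[A=45 B=24 C=11] avail[A=30 B=22 C=2] open={R1,R7,R8,R9}
Step 15: commit R7 -> on_hand[A=37 B=24 C=11] avail[A=30 B=22 C=2] open={R1,R8,R9}
Step 16: commit R1 -> on_hand[A=37 B=22 C=11] avail[A=30 B=22 C=2] open={R8,R9}
Step 17: cancel R8 -> on_hand[A=37 B=22 C=11] avail[A=30 B=22 C=11] open={R9}
Step 18: cancel R9 -> on_hand[A=37 B=22 C=11] avail[A=37 B=22 C=11] open={}
Step 19: reserve R10 B 9 -> on_hand[A=37 B=22 C=11] avail[A=37 B=13 C=11] open={R10}
Step 20: commit R10 -> on_hand[A=37 B=13 C=11] avail[A=37 B=13 C=11] open={}
Step 21: reserve R11 A 8 -> on_hand[A=37 B=13 C=11] avail[A=29 B=13 C=11] open={R11}
Step 22: reserve R12 A 5 -> on_hand[A=37 B=13 C=11] avail[A=24 B=13 C=11] open={R11,R12}
Step 23: cancel R11 -> on_hand[A=37 B=13 C=11] avail[A=32 B=13 C=11] open={R12}
Open reservations: ['R12'] -> 1

Answer: 1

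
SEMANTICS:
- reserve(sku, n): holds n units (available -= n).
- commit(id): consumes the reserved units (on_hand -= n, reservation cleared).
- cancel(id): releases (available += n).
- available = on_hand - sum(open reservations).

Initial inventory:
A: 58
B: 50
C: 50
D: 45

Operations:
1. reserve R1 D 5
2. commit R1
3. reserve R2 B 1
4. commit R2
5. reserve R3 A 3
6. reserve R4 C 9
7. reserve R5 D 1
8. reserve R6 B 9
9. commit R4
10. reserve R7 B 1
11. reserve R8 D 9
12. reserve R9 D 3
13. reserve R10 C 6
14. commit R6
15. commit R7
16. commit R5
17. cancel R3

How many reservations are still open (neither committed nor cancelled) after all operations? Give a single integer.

Answer: 3

Derivation:
Step 1: reserve R1 D 5 -> on_hand[A=58 B=50 C=50 D=45] avail[A=58 B=50 C=50 D=40] open={R1}
Step 2: commit R1 -> on_hand[A=58 B=50 C=50 D=40] avail[A=58 B=50 C=50 D=40] open={}
Step 3: reserve R2 B 1 -> on_hand[A=58 B=50 C=50 D=40] avail[A=58 B=49 C=50 D=40] open={R2}
Step 4: commit R2 -> on_hand[A=58 B=49 C=50 D=40] avail[A=58 B=49 C=50 D=40] open={}
Step 5: reserve R3 A 3 -> on_hand[A=58 B=49 C=50 D=40] avail[A=55 B=49 C=50 D=40] open={R3}
Step 6: reserve R4 C 9 -> on_hand[A=58 B=49 C=50 D=40] avail[A=55 B=49 C=41 D=40] open={R3,R4}
Step 7: reserve R5 D 1 -> on_hand[A=58 B=49 C=50 D=40] avail[A=55 B=49 C=41 D=39] open={R3,R4,R5}
Step 8: reserve R6 B 9 -> on_hand[A=58 B=49 C=50 D=40] avail[A=55 B=40 C=41 D=39] open={R3,R4,R5,R6}
Step 9: commit R4 -> on_hand[A=58 B=49 C=41 D=40] avail[A=55 B=40 C=41 D=39] open={R3,R5,R6}
Step 10: reserve R7 B 1 -> on_hand[A=58 B=49 C=41 D=40] avail[A=55 B=39 C=41 D=39] open={R3,R5,R6,R7}
Step 11: reserve R8 D 9 -> on_hand[A=58 B=49 C=41 D=40] avail[A=55 B=39 C=41 D=30] open={R3,R5,R6,R7,R8}
Step 12: reserve R9 D 3 -> on_hand[A=58 B=49 C=41 D=40] avail[A=55 B=39 C=41 D=27] open={R3,R5,R6,R7,R8,R9}
Step 13: reserve R10 C 6 -> on_hand[A=58 B=49 C=41 D=40] avail[A=55 B=39 C=35 D=27] open={R10,R3,R5,R6,R7,R8,R9}
Step 14: commit R6 -> on_hand[A=58 B=40 C=41 D=40] avail[A=55 B=39 C=35 D=27] open={R10,R3,R5,R7,R8,R9}
Step 15: commit R7 -> on_hand[A=58 B=39 C=41 D=40] avail[A=55 B=39 C=35 D=27] open={R10,R3,R5,R8,R9}
Step 16: commit R5 -> on_hand[A=58 B=39 C=41 D=39] avail[A=55 B=39 C=35 D=27] open={R10,R3,R8,R9}
Step 17: cancel R3 -> on_hand[A=58 B=39 C=41 D=39] avail[A=58 B=39 C=35 D=27] open={R10,R8,R9}
Open reservations: ['R10', 'R8', 'R9'] -> 3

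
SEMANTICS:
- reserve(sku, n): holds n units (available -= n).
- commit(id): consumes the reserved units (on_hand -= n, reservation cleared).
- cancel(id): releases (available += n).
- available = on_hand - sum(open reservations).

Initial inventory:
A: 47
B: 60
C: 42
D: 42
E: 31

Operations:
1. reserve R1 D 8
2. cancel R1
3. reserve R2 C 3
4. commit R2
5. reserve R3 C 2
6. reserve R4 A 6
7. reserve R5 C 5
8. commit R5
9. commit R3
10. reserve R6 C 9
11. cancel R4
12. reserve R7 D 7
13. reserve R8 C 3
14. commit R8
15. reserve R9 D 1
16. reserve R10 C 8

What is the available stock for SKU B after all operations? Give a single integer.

Answer: 60

Derivation:
Step 1: reserve R1 D 8 -> on_hand[A=47 B=60 C=42 D=42 E=31] avail[A=47 B=60 C=42 D=34 E=31] open={R1}
Step 2: cancel R1 -> on_hand[A=47 B=60 C=42 D=42 E=31] avail[A=47 B=60 C=42 D=42 E=31] open={}
Step 3: reserve R2 C 3 -> on_hand[A=47 B=60 C=42 D=42 E=31] avail[A=47 B=60 C=39 D=42 E=31] open={R2}
Step 4: commit R2 -> on_hand[A=47 B=60 C=39 D=42 E=31] avail[A=47 B=60 C=39 D=42 E=31] open={}
Step 5: reserve R3 C 2 -> on_hand[A=47 B=60 C=39 D=42 E=31] avail[A=47 B=60 C=37 D=42 E=31] open={R3}
Step 6: reserve R4 A 6 -> on_hand[A=47 B=60 C=39 D=42 E=31] avail[A=41 B=60 C=37 D=42 E=31] open={R3,R4}
Step 7: reserve R5 C 5 -> on_hand[A=47 B=60 C=39 D=42 E=31] avail[A=41 B=60 C=32 D=42 E=31] open={R3,R4,R5}
Step 8: commit R5 -> on_hand[A=47 B=60 C=34 D=42 E=31] avail[A=41 B=60 C=32 D=42 E=31] open={R3,R4}
Step 9: commit R3 -> on_hand[A=47 B=60 C=32 D=42 E=31] avail[A=41 B=60 C=32 D=42 E=31] open={R4}
Step 10: reserve R6 C 9 -> on_hand[A=47 B=60 C=32 D=42 E=31] avail[A=41 B=60 C=23 D=42 E=31] open={R4,R6}
Step 11: cancel R4 -> on_hand[A=47 B=60 C=32 D=42 E=31] avail[A=47 B=60 C=23 D=42 E=31] open={R6}
Step 12: reserve R7 D 7 -> on_hand[A=47 B=60 C=32 D=42 E=31] avail[A=47 B=60 C=23 D=35 E=31] open={R6,R7}
Step 13: reserve R8 C 3 -> on_hand[A=47 B=60 C=32 D=42 E=31] avail[A=47 B=60 C=20 D=35 E=31] open={R6,R7,R8}
Step 14: commit R8 -> on_hand[A=47 B=60 C=29 D=42 E=31] avail[A=47 B=60 C=20 D=35 E=31] open={R6,R7}
Step 15: reserve R9 D 1 -> on_hand[A=47 B=60 C=29 D=42 E=31] avail[A=47 B=60 C=20 D=34 E=31] open={R6,R7,R9}
Step 16: reserve R10 C 8 -> on_hand[A=47 B=60 C=29 D=42 E=31] avail[A=47 B=60 C=12 D=34 E=31] open={R10,R6,R7,R9}
Final available[B] = 60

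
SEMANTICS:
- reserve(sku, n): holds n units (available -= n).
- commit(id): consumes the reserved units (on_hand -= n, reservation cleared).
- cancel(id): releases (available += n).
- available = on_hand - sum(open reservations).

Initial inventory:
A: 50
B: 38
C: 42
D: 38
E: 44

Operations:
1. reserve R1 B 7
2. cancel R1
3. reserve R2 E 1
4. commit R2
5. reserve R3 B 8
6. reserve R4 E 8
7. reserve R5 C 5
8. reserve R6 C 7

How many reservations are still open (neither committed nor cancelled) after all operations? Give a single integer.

Step 1: reserve R1 B 7 -> on_hand[A=50 B=38 C=42 D=38 E=44] avail[A=50 B=31 C=42 D=38 E=44] open={R1}
Step 2: cancel R1 -> on_hand[A=50 B=38 C=42 D=38 E=44] avail[A=50 B=38 C=42 D=38 E=44] open={}
Step 3: reserve R2 E 1 -> on_hand[A=50 B=38 C=42 D=38 E=44] avail[A=50 B=38 C=42 D=38 E=43] open={R2}
Step 4: commit R2 -> on_hand[A=50 B=38 C=42 D=38 E=43] avail[A=50 B=38 C=42 D=38 E=43] open={}
Step 5: reserve R3 B 8 -> on_hand[A=50 B=38 C=42 D=38 E=43] avail[A=50 B=30 C=42 D=38 E=43] open={R3}
Step 6: reserve R4 E 8 -> on_hand[A=50 B=38 C=42 D=38 E=43] avail[A=50 B=30 C=42 D=38 E=35] open={R3,R4}
Step 7: reserve R5 C 5 -> on_hand[A=50 B=38 C=42 D=38 E=43] avail[A=50 B=30 C=37 D=38 E=35] open={R3,R4,R5}
Step 8: reserve R6 C 7 -> on_hand[A=50 B=38 C=42 D=38 E=43] avail[A=50 B=30 C=30 D=38 E=35] open={R3,R4,R5,R6}
Open reservations: ['R3', 'R4', 'R5', 'R6'] -> 4

Answer: 4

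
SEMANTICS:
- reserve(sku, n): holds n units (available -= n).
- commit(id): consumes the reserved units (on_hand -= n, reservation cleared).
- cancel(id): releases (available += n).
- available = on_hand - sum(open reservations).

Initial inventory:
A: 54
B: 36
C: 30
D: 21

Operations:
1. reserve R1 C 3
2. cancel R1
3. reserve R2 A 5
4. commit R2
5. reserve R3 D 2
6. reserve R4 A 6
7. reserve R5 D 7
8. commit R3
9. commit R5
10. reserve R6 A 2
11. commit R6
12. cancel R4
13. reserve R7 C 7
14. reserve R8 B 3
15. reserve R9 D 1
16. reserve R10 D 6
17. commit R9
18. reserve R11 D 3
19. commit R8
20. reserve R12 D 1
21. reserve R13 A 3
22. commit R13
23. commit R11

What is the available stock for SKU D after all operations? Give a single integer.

Answer: 1

Derivation:
Step 1: reserve R1 C 3 -> on_hand[A=54 B=36 C=30 D=21] avail[A=54 B=36 C=27 D=21] open={R1}
Step 2: cancel R1 -> on_hand[A=54 B=36 C=30 D=21] avail[A=54 B=36 C=30 D=21] open={}
Step 3: reserve R2 A 5 -> on_hand[A=54 B=36 C=30 D=21] avail[A=49 B=36 C=30 D=21] open={R2}
Step 4: commit R2 -> on_hand[A=49 B=36 C=30 D=21] avail[A=49 B=36 C=30 D=21] open={}
Step 5: reserve R3 D 2 -> on_hand[A=49 B=36 C=30 D=21] avail[A=49 B=36 C=30 D=19] open={R3}
Step 6: reserve R4 A 6 -> on_hand[A=49 B=36 C=30 D=21] avail[A=43 B=36 C=30 D=19] open={R3,R4}
Step 7: reserve R5 D 7 -> on_hand[A=49 B=36 C=30 D=21] avail[A=43 B=36 C=30 D=12] open={R3,R4,R5}
Step 8: commit R3 -> on_hand[A=49 B=36 C=30 D=19] avail[A=43 B=36 C=30 D=12] open={R4,R5}
Step 9: commit R5 -> on_hand[A=49 B=36 C=30 D=12] avail[A=43 B=36 C=30 D=12] open={R4}
Step 10: reserve R6 A 2 -> on_hand[A=49 B=36 C=30 D=12] avail[A=41 B=36 C=30 D=12] open={R4,R6}
Step 11: commit R6 -> on_hand[A=47 B=36 C=30 D=12] avail[A=41 B=36 C=30 D=12] open={R4}
Step 12: cancel R4 -> on_hand[A=47 B=36 C=30 D=12] avail[A=47 B=36 C=30 D=12] open={}
Step 13: reserve R7 C 7 -> on_hand[A=47 B=36 C=30 D=12] avail[A=47 B=36 C=23 D=12] open={R7}
Step 14: reserve R8 B 3 -> on_hand[A=47 B=36 C=30 D=12] avail[A=47 B=33 C=23 D=12] open={R7,R8}
Step 15: reserve R9 D 1 -> on_hand[A=47 B=36 C=30 D=12] avail[A=47 B=33 C=23 D=11] open={R7,R8,R9}
Step 16: reserve R10 D 6 -> on_hand[A=47 B=36 C=30 D=12] avail[A=47 B=33 C=23 D=5] open={R10,R7,R8,R9}
Step 17: commit R9 -> on_hand[A=47 B=36 C=30 D=11] avail[A=47 B=33 C=23 D=5] open={R10,R7,R8}
Step 18: reserve R11 D 3 -> on_hand[A=47 B=36 C=30 D=11] avail[A=47 B=33 C=23 D=2] open={R10,R11,R7,R8}
Step 19: commit R8 -> on_hand[A=47 B=33 C=30 D=11] avail[A=47 B=33 C=23 D=2] open={R10,R11,R7}
Step 20: reserve R12 D 1 -> on_hand[A=47 B=33 C=30 D=11] avail[A=47 B=33 C=23 D=1] open={R10,R11,R12,R7}
Step 21: reserve R13 A 3 -> on_hand[A=47 B=33 C=30 D=11] avail[A=44 B=33 C=23 D=1] open={R10,R11,R12,R13,R7}
Step 22: commit R13 -> on_hand[A=44 B=33 C=30 D=11] avail[A=44 B=33 C=23 D=1] open={R10,R11,R12,R7}
Step 23: commit R11 -> on_hand[A=44 B=33 C=30 D=8] avail[A=44 B=33 C=23 D=1] open={R10,R12,R7}
Final available[D] = 1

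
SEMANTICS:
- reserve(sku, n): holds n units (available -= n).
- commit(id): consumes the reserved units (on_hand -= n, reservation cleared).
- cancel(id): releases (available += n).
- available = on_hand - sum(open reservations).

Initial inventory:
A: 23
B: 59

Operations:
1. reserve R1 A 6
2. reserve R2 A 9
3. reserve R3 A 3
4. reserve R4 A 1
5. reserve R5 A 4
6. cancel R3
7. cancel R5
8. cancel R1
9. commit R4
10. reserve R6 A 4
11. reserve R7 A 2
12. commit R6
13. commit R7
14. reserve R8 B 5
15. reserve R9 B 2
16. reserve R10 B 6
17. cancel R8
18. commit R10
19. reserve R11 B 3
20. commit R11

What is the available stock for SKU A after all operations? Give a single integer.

Answer: 7

Derivation:
Step 1: reserve R1 A 6 -> on_hand[A=23 B=59] avail[A=17 B=59] open={R1}
Step 2: reserve R2 A 9 -> on_hand[A=23 B=59] avail[A=8 B=59] open={R1,R2}
Step 3: reserve R3 A 3 -> on_hand[A=23 B=59] avail[A=5 B=59] open={R1,R2,R3}
Step 4: reserve R4 A 1 -> on_hand[A=23 B=59] avail[A=4 B=59] open={R1,R2,R3,R4}
Step 5: reserve R5 A 4 -> on_hand[A=23 B=59] avail[A=0 B=59] open={R1,R2,R3,R4,R5}
Step 6: cancel R3 -> on_hand[A=23 B=59] avail[A=3 B=59] open={R1,R2,R4,R5}
Step 7: cancel R5 -> on_hand[A=23 B=59] avail[A=7 B=59] open={R1,R2,R4}
Step 8: cancel R1 -> on_hand[A=23 B=59] avail[A=13 B=59] open={R2,R4}
Step 9: commit R4 -> on_hand[A=22 B=59] avail[A=13 B=59] open={R2}
Step 10: reserve R6 A 4 -> on_hand[A=22 B=59] avail[A=9 B=59] open={R2,R6}
Step 11: reserve R7 A 2 -> on_hand[A=22 B=59] avail[A=7 B=59] open={R2,R6,R7}
Step 12: commit R6 -> on_hand[A=18 B=59] avail[A=7 B=59] open={R2,R7}
Step 13: commit R7 -> on_hand[A=16 B=59] avail[A=7 B=59] open={R2}
Step 14: reserve R8 B 5 -> on_hand[A=16 B=59] avail[A=7 B=54] open={R2,R8}
Step 15: reserve R9 B 2 -> on_hand[A=16 B=59] avail[A=7 B=52] open={R2,R8,R9}
Step 16: reserve R10 B 6 -> on_hand[A=16 B=59] avail[A=7 B=46] open={R10,R2,R8,R9}
Step 17: cancel R8 -> on_hand[A=16 B=59] avail[A=7 B=51] open={R10,R2,R9}
Step 18: commit R10 -> on_hand[A=16 B=53] avail[A=7 B=51] open={R2,R9}
Step 19: reserve R11 B 3 -> on_hand[A=16 B=53] avail[A=7 B=48] open={R11,R2,R9}
Step 20: commit R11 -> on_hand[A=16 B=50] avail[A=7 B=48] open={R2,R9}
Final available[A] = 7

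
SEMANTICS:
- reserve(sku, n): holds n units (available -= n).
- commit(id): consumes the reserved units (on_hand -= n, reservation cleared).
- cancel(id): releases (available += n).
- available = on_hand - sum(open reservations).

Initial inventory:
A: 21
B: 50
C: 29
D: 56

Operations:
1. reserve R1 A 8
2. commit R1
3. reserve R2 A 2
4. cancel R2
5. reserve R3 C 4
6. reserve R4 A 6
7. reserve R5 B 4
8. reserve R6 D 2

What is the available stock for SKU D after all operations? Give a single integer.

Answer: 54

Derivation:
Step 1: reserve R1 A 8 -> on_hand[A=21 B=50 C=29 D=56] avail[A=13 B=50 C=29 D=56] open={R1}
Step 2: commit R1 -> on_hand[A=13 B=50 C=29 D=56] avail[A=13 B=50 C=29 D=56] open={}
Step 3: reserve R2 A 2 -> on_hand[A=13 B=50 C=29 D=56] avail[A=11 B=50 C=29 D=56] open={R2}
Step 4: cancel R2 -> on_hand[A=13 B=50 C=29 D=56] avail[A=13 B=50 C=29 D=56] open={}
Step 5: reserve R3 C 4 -> on_hand[A=13 B=50 C=29 D=56] avail[A=13 B=50 C=25 D=56] open={R3}
Step 6: reserve R4 A 6 -> on_hand[A=13 B=50 C=29 D=56] avail[A=7 B=50 C=25 D=56] open={R3,R4}
Step 7: reserve R5 B 4 -> on_hand[A=13 B=50 C=29 D=56] avail[A=7 B=46 C=25 D=56] open={R3,R4,R5}
Step 8: reserve R6 D 2 -> on_hand[A=13 B=50 C=29 D=56] avail[A=7 B=46 C=25 D=54] open={R3,R4,R5,R6}
Final available[D] = 54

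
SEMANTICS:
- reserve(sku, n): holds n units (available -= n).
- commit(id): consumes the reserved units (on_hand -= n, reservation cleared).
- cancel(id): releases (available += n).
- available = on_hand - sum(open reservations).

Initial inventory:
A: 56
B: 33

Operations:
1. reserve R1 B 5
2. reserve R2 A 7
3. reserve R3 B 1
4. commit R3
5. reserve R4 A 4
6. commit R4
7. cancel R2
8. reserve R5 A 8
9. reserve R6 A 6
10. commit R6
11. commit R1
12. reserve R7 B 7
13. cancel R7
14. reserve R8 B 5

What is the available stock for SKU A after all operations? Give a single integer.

Step 1: reserve R1 B 5 -> on_hand[A=56 B=33] avail[A=56 B=28] open={R1}
Step 2: reserve R2 A 7 -> on_hand[A=56 B=33] avail[A=49 B=28] open={R1,R2}
Step 3: reserve R3 B 1 -> on_hand[A=56 B=33] avail[A=49 B=27] open={R1,R2,R3}
Step 4: commit R3 -> on_hand[A=56 B=32] avail[A=49 B=27] open={R1,R2}
Step 5: reserve R4 A 4 -> on_hand[A=56 B=32] avail[A=45 B=27] open={R1,R2,R4}
Step 6: commit R4 -> on_hand[A=52 B=32] avail[A=45 B=27] open={R1,R2}
Step 7: cancel R2 -> on_hand[A=52 B=32] avail[A=52 B=27] open={R1}
Step 8: reserve R5 A 8 -> on_hand[A=52 B=32] avail[A=44 B=27] open={R1,R5}
Step 9: reserve R6 A 6 -> on_hand[A=52 B=32] avail[A=38 B=27] open={R1,R5,R6}
Step 10: commit R6 -> on_hand[A=46 B=32] avail[A=38 B=27] open={R1,R5}
Step 11: commit R1 -> on_hand[A=46 B=27] avail[A=38 B=27] open={R5}
Step 12: reserve R7 B 7 -> on_hand[A=46 B=27] avail[A=38 B=20] open={R5,R7}
Step 13: cancel R7 -> on_hand[A=46 B=27] avail[A=38 B=27] open={R5}
Step 14: reserve R8 B 5 -> on_hand[A=46 B=27] avail[A=38 B=22] open={R5,R8}
Final available[A] = 38

Answer: 38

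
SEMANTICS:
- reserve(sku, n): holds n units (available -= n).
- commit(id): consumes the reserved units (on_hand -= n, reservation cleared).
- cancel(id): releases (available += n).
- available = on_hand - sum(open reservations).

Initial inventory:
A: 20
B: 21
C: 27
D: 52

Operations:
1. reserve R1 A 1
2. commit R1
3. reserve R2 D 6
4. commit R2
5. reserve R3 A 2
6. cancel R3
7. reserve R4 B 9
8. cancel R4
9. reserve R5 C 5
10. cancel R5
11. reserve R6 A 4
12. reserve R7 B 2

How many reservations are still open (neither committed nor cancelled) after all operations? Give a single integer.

Step 1: reserve R1 A 1 -> on_hand[A=20 B=21 C=27 D=52] avail[A=19 B=21 C=27 D=52] open={R1}
Step 2: commit R1 -> on_hand[A=19 B=21 C=27 D=52] avail[A=19 B=21 C=27 D=52] open={}
Step 3: reserve R2 D 6 -> on_hand[A=19 B=21 C=27 D=52] avail[A=19 B=21 C=27 D=46] open={R2}
Step 4: commit R2 -> on_hand[A=19 B=21 C=27 D=46] avail[A=19 B=21 C=27 D=46] open={}
Step 5: reserve R3 A 2 -> on_hand[A=19 B=21 C=27 D=46] avail[A=17 B=21 C=27 D=46] open={R3}
Step 6: cancel R3 -> on_hand[A=19 B=21 C=27 D=46] avail[A=19 B=21 C=27 D=46] open={}
Step 7: reserve R4 B 9 -> on_hand[A=19 B=21 C=27 D=46] avail[A=19 B=12 C=27 D=46] open={R4}
Step 8: cancel R4 -> on_hand[A=19 B=21 C=27 D=46] avail[A=19 B=21 C=27 D=46] open={}
Step 9: reserve R5 C 5 -> on_hand[A=19 B=21 C=27 D=46] avail[A=19 B=21 C=22 D=46] open={R5}
Step 10: cancel R5 -> on_hand[A=19 B=21 C=27 D=46] avail[A=19 B=21 C=27 D=46] open={}
Step 11: reserve R6 A 4 -> on_hand[A=19 B=21 C=27 D=46] avail[A=15 B=21 C=27 D=46] open={R6}
Step 12: reserve R7 B 2 -> on_hand[A=19 B=21 C=27 D=46] avail[A=15 B=19 C=27 D=46] open={R6,R7}
Open reservations: ['R6', 'R7'] -> 2

Answer: 2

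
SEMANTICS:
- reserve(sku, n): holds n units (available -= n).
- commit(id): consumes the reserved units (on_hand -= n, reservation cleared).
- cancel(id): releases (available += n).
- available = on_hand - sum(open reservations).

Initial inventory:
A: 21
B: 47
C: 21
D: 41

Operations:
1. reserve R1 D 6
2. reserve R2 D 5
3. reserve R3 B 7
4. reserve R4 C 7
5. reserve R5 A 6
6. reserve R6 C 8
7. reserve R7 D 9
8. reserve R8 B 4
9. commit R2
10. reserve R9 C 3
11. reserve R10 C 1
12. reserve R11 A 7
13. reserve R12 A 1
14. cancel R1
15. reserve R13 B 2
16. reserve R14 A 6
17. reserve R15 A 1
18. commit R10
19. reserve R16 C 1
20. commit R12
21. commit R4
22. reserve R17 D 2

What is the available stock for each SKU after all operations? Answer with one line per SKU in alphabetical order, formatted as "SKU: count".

Step 1: reserve R1 D 6 -> on_hand[A=21 B=47 C=21 D=41] avail[A=21 B=47 C=21 D=35] open={R1}
Step 2: reserve R2 D 5 -> on_hand[A=21 B=47 C=21 D=41] avail[A=21 B=47 C=21 D=30] open={R1,R2}
Step 3: reserve R3 B 7 -> on_hand[A=21 B=47 C=21 D=41] avail[A=21 B=40 C=21 D=30] open={R1,R2,R3}
Step 4: reserve R4 C 7 -> on_hand[A=21 B=47 C=21 D=41] avail[A=21 B=40 C=14 D=30] open={R1,R2,R3,R4}
Step 5: reserve R5 A 6 -> on_hand[A=21 B=47 C=21 D=41] avail[A=15 B=40 C=14 D=30] open={R1,R2,R3,R4,R5}
Step 6: reserve R6 C 8 -> on_hand[A=21 B=47 C=21 D=41] avail[A=15 B=40 C=6 D=30] open={R1,R2,R3,R4,R5,R6}
Step 7: reserve R7 D 9 -> on_hand[A=21 B=47 C=21 D=41] avail[A=15 B=40 C=6 D=21] open={R1,R2,R3,R4,R5,R6,R7}
Step 8: reserve R8 B 4 -> on_hand[A=21 B=47 C=21 D=41] avail[A=15 B=36 C=6 D=21] open={R1,R2,R3,R4,R5,R6,R7,R8}
Step 9: commit R2 -> on_hand[A=21 B=47 C=21 D=36] avail[A=15 B=36 C=6 D=21] open={R1,R3,R4,R5,R6,R7,R8}
Step 10: reserve R9 C 3 -> on_hand[A=21 B=47 C=21 D=36] avail[A=15 B=36 C=3 D=21] open={R1,R3,R4,R5,R6,R7,R8,R9}
Step 11: reserve R10 C 1 -> on_hand[A=21 B=47 C=21 D=36] avail[A=15 B=36 C=2 D=21] open={R1,R10,R3,R4,R5,R6,R7,R8,R9}
Step 12: reserve R11 A 7 -> on_hand[A=21 B=47 C=21 D=36] avail[A=8 B=36 C=2 D=21] open={R1,R10,R11,R3,R4,R5,R6,R7,R8,R9}
Step 13: reserve R12 A 1 -> on_hand[A=21 B=47 C=21 D=36] avail[A=7 B=36 C=2 D=21] open={R1,R10,R11,R12,R3,R4,R5,R6,R7,R8,R9}
Step 14: cancel R1 -> on_hand[A=21 B=47 C=21 D=36] avail[A=7 B=36 C=2 D=27] open={R10,R11,R12,R3,R4,R5,R6,R7,R8,R9}
Step 15: reserve R13 B 2 -> on_hand[A=21 B=47 C=21 D=36] avail[A=7 B=34 C=2 D=27] open={R10,R11,R12,R13,R3,R4,R5,R6,R7,R8,R9}
Step 16: reserve R14 A 6 -> on_hand[A=21 B=47 C=21 D=36] avail[A=1 B=34 C=2 D=27] open={R10,R11,R12,R13,R14,R3,R4,R5,R6,R7,R8,R9}
Step 17: reserve R15 A 1 -> on_hand[A=21 B=47 C=21 D=36] avail[A=0 B=34 C=2 D=27] open={R10,R11,R12,R13,R14,R15,R3,R4,R5,R6,R7,R8,R9}
Step 18: commit R10 -> on_hand[A=21 B=47 C=20 D=36] avail[A=0 B=34 C=2 D=27] open={R11,R12,R13,R14,R15,R3,R4,R5,R6,R7,R8,R9}
Step 19: reserve R16 C 1 -> on_hand[A=21 B=47 C=20 D=36] avail[A=0 B=34 C=1 D=27] open={R11,R12,R13,R14,R15,R16,R3,R4,R5,R6,R7,R8,R9}
Step 20: commit R12 -> on_hand[A=20 B=47 C=20 D=36] avail[A=0 B=34 C=1 D=27] open={R11,R13,R14,R15,R16,R3,R4,R5,R6,R7,R8,R9}
Step 21: commit R4 -> on_hand[A=20 B=47 C=13 D=36] avail[A=0 B=34 C=1 D=27] open={R11,R13,R14,R15,R16,R3,R5,R6,R7,R8,R9}
Step 22: reserve R17 D 2 -> on_hand[A=20 B=47 C=13 D=36] avail[A=0 B=34 C=1 D=25] open={R11,R13,R14,R15,R16,R17,R3,R5,R6,R7,R8,R9}

Answer: A: 0
B: 34
C: 1
D: 25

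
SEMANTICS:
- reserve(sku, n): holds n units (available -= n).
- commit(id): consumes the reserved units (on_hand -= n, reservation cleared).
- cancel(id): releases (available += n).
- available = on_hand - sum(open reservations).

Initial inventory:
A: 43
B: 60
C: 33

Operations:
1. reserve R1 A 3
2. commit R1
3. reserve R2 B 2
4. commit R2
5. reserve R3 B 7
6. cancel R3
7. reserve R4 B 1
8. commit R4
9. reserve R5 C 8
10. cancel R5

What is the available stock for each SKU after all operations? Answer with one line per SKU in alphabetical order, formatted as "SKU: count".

Answer: A: 40
B: 57
C: 33

Derivation:
Step 1: reserve R1 A 3 -> on_hand[A=43 B=60 C=33] avail[A=40 B=60 C=33] open={R1}
Step 2: commit R1 -> on_hand[A=40 B=60 C=33] avail[A=40 B=60 C=33] open={}
Step 3: reserve R2 B 2 -> on_hand[A=40 B=60 C=33] avail[A=40 B=58 C=33] open={R2}
Step 4: commit R2 -> on_hand[A=40 B=58 C=33] avail[A=40 B=58 C=33] open={}
Step 5: reserve R3 B 7 -> on_hand[A=40 B=58 C=33] avail[A=40 B=51 C=33] open={R3}
Step 6: cancel R3 -> on_hand[A=40 B=58 C=33] avail[A=40 B=58 C=33] open={}
Step 7: reserve R4 B 1 -> on_hand[A=40 B=58 C=33] avail[A=40 B=57 C=33] open={R4}
Step 8: commit R4 -> on_hand[A=40 B=57 C=33] avail[A=40 B=57 C=33] open={}
Step 9: reserve R5 C 8 -> on_hand[A=40 B=57 C=33] avail[A=40 B=57 C=25] open={R5}
Step 10: cancel R5 -> on_hand[A=40 B=57 C=33] avail[A=40 B=57 C=33] open={}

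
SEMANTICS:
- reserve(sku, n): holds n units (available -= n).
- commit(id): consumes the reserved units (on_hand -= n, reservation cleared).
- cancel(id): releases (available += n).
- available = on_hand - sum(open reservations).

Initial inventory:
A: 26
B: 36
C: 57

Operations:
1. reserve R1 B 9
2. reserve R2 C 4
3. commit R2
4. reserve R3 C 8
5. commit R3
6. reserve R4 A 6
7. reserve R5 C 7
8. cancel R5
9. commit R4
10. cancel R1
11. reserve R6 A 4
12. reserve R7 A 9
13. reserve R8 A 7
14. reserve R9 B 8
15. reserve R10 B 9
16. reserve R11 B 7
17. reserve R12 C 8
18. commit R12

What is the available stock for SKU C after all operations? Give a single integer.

Step 1: reserve R1 B 9 -> on_hand[A=26 B=36 C=57] avail[A=26 B=27 C=57] open={R1}
Step 2: reserve R2 C 4 -> on_hand[A=26 B=36 C=57] avail[A=26 B=27 C=53] open={R1,R2}
Step 3: commit R2 -> on_hand[A=26 B=36 C=53] avail[A=26 B=27 C=53] open={R1}
Step 4: reserve R3 C 8 -> on_hand[A=26 B=36 C=53] avail[A=26 B=27 C=45] open={R1,R3}
Step 5: commit R3 -> on_hand[A=26 B=36 C=45] avail[A=26 B=27 C=45] open={R1}
Step 6: reserve R4 A 6 -> on_hand[A=26 B=36 C=45] avail[A=20 B=27 C=45] open={R1,R4}
Step 7: reserve R5 C 7 -> on_hand[A=26 B=36 C=45] avail[A=20 B=27 C=38] open={R1,R4,R5}
Step 8: cancel R5 -> on_hand[A=26 B=36 C=45] avail[A=20 B=27 C=45] open={R1,R4}
Step 9: commit R4 -> on_hand[A=20 B=36 C=45] avail[A=20 B=27 C=45] open={R1}
Step 10: cancel R1 -> on_hand[A=20 B=36 C=45] avail[A=20 B=36 C=45] open={}
Step 11: reserve R6 A 4 -> on_hand[A=20 B=36 C=45] avail[A=16 B=36 C=45] open={R6}
Step 12: reserve R7 A 9 -> on_hand[A=20 B=36 C=45] avail[A=7 B=36 C=45] open={R6,R7}
Step 13: reserve R8 A 7 -> on_hand[A=20 B=36 C=45] avail[A=0 B=36 C=45] open={R6,R7,R8}
Step 14: reserve R9 B 8 -> on_hand[A=20 B=36 C=45] avail[A=0 B=28 C=45] open={R6,R7,R8,R9}
Step 15: reserve R10 B 9 -> on_hand[A=20 B=36 C=45] avail[A=0 B=19 C=45] open={R10,R6,R7,R8,R9}
Step 16: reserve R11 B 7 -> on_hand[A=20 B=36 C=45] avail[A=0 B=12 C=45] open={R10,R11,R6,R7,R8,R9}
Step 17: reserve R12 C 8 -> on_hand[A=20 B=36 C=45] avail[A=0 B=12 C=37] open={R10,R11,R12,R6,R7,R8,R9}
Step 18: commit R12 -> on_hand[A=20 B=36 C=37] avail[A=0 B=12 C=37] open={R10,R11,R6,R7,R8,R9}
Final available[C] = 37

Answer: 37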